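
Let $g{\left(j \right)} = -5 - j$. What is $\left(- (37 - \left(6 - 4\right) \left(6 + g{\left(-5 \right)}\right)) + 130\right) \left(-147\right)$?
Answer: $-15435$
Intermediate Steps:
$\left(- (37 - \left(6 - 4\right) \left(6 + g{\left(-5 \right)}\right)) + 130\right) \left(-147\right) = \left(- (37 - \left(6 - 4\right) \left(6 - 0\right)) + 130\right) \left(-147\right) = \left(- (37 - \left(6 - 4\right) \left(6 + \left(-5 + 5\right)\right)) + 130\right) \left(-147\right) = \left(- (37 - 2 \left(6 + 0\right)) + 130\right) \left(-147\right) = \left(- (37 - 2 \cdot 6) + 130\right) \left(-147\right) = \left(- (37 - 12) + 130\right) \left(-147\right) = \left(\left(-1\right) 25 + 130\right) \left(-147\right) = \left(-25 + 130\right) \left(-147\right) = 105 \left(-147\right) = -15435$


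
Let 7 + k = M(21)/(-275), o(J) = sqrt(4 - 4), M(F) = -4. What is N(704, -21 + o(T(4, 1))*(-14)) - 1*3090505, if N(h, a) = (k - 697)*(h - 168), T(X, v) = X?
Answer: -953656331/275 ≈ -3.4678e+6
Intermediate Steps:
o(J) = 0 (o(J) = sqrt(0) = 0)
k = -1921/275 (k = -7 - 4/(-275) = -7 - 4*(-1/275) = -7 + 4/275 = -1921/275 ≈ -6.9855)
N(h, a) = 32524128/275 - 193596*h/275 (N(h, a) = (-1921/275 - 697)*(h - 168) = -193596*(-168 + h)/275 = 32524128/275 - 193596*h/275)
N(704, -21 + o(T(4, 1))*(-14)) - 1*3090505 = (32524128/275 - 193596/275*704) - 1*3090505 = (32524128/275 - 12390144/25) - 3090505 = -103767456/275 - 3090505 = -953656331/275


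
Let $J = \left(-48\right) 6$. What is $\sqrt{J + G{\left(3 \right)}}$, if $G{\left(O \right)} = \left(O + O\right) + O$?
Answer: $3 i \sqrt{31} \approx 16.703 i$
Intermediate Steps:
$J = -288$
$G{\left(O \right)} = 3 O$ ($G{\left(O \right)} = 2 O + O = 3 O$)
$\sqrt{J + G{\left(3 \right)}} = \sqrt{-288 + 3 \cdot 3} = \sqrt{-288 + 9} = \sqrt{-279} = 3 i \sqrt{31}$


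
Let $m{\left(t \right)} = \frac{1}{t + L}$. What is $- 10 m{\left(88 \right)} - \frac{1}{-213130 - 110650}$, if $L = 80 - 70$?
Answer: $- \frac{1618851}{15865220} \approx -0.10204$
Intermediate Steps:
$L = 10$ ($L = 80 - 70 = 10$)
$m{\left(t \right)} = \frac{1}{10 + t}$ ($m{\left(t \right)} = \frac{1}{t + 10} = \frac{1}{10 + t}$)
$- 10 m{\left(88 \right)} - \frac{1}{-213130 - 110650} = - \frac{10}{10 + 88} - \frac{1}{-213130 - 110650} = - \frac{10}{98} - \frac{1}{-323780} = \left(-10\right) \frac{1}{98} - - \frac{1}{323780} = - \frac{5}{49} + \frac{1}{323780} = - \frac{1618851}{15865220}$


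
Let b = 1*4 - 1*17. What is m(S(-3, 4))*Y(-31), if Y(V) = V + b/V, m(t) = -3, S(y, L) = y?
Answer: 2844/31 ≈ 91.742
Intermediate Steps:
b = -13 (b = 4 - 17 = -13)
Y(V) = V - 13/V
m(S(-3, 4))*Y(-31) = -3*(-31 - 13/(-31)) = -3*(-31 - 13*(-1/31)) = -3*(-31 + 13/31) = -3*(-948/31) = 2844/31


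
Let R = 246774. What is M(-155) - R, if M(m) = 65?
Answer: -246709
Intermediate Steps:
M(-155) - R = 65 - 1*246774 = 65 - 246774 = -246709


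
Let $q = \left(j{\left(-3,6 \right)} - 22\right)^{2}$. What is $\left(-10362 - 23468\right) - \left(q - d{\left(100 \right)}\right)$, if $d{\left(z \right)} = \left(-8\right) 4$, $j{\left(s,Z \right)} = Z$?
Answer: $-34118$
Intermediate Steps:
$q = 256$ ($q = \left(6 - 22\right)^{2} = \left(-16\right)^{2} = 256$)
$d{\left(z \right)} = -32$
$\left(-10362 - 23468\right) - \left(q - d{\left(100 \right)}\right) = \left(-10362 - 23468\right) - 288 = -33830 - 288 = -34118$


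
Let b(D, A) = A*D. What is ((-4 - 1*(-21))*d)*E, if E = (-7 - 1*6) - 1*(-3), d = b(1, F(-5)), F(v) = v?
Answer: 850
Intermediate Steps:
d = -5 (d = -5*1 = -5)
E = -10 (E = (-7 - 6) + 3 = -13 + 3 = -10)
((-4 - 1*(-21))*d)*E = ((-4 - 1*(-21))*(-5))*(-10) = ((-4 + 21)*(-5))*(-10) = (17*(-5))*(-10) = -85*(-10) = 850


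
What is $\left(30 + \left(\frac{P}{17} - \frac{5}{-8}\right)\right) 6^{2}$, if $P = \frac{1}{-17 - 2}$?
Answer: $\frac{712143}{646} \approx 1102.4$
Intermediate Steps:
$P = - \frac{1}{19}$ ($P = \frac{1}{-19} = - \frac{1}{19} \approx -0.052632$)
$\left(30 + \left(\frac{P}{17} - \frac{5}{-8}\right)\right) 6^{2} = \left(30 - \left(- \frac{5}{8} + \frac{1}{323}\right)\right) 6^{2} = \left(30 - - \frac{1607}{2584}\right) 36 = \left(30 + \left(- \frac{1}{323} + \frac{5}{8}\right)\right) 36 = \left(30 + \frac{1607}{2584}\right) 36 = \frac{79127}{2584} \cdot 36 = \frac{712143}{646}$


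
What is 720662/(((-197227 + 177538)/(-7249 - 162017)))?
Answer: 40661191364/6563 ≈ 6.1955e+6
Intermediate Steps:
720662/(((-197227 + 177538)/(-7249 - 162017))) = 720662/((-19689/(-169266))) = 720662/((-19689*(-1/169266))) = 720662/(6563/56422) = 720662*(56422/6563) = 40661191364/6563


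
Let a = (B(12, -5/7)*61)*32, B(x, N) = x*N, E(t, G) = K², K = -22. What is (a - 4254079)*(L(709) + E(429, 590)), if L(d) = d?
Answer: -35665537889/7 ≈ -5.0951e+9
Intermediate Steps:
E(t, G) = 484 (E(t, G) = (-22)² = 484)
B(x, N) = N*x
a = -117120/7 (a = ((-5/7*12)*61)*32 = ((-5*⅐*12)*61)*32 = (-5/7*12*61)*32 = -60/7*61*32 = -3660/7*32 = -117120/7 ≈ -16731.)
(a - 4254079)*(L(709) + E(429, 590)) = (-117120/7 - 4254079)*(709 + 484) = -29895673/7*1193 = -35665537889/7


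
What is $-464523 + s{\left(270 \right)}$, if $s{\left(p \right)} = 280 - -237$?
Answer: $-464006$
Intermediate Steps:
$s{\left(p \right)} = 517$ ($s{\left(p \right)} = 280 + 237 = 517$)
$-464523 + s{\left(270 \right)} = -464523 + 517 = -464006$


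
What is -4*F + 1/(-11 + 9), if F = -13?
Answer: 103/2 ≈ 51.500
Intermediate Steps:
-4*F + 1/(-11 + 9) = -4*(-13) + 1/(-11 + 9) = 52 + 1/(-2) = 52 - ½ = 103/2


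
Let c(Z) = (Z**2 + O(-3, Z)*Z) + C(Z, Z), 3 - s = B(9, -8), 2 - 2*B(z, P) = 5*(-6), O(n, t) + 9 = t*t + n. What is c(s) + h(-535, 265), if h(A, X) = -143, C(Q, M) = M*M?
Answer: -1846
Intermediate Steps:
C(Q, M) = M**2
O(n, t) = -9 + n + t**2 (O(n, t) = -9 + (t*t + n) = -9 + (t**2 + n) = -9 + (n + t**2) = -9 + n + t**2)
B(z, P) = 16 (B(z, P) = 1 - 5*(-6)/2 = 1 - 1/2*(-30) = 1 + 15 = 16)
s = -13 (s = 3 - 1*16 = 3 - 16 = -13)
c(Z) = 2*Z**2 + Z*(-12 + Z**2) (c(Z) = (Z**2 + (-9 - 3 + Z**2)*Z) + Z**2 = (Z**2 + (-12 + Z**2)*Z) + Z**2 = (Z**2 + Z*(-12 + Z**2)) + Z**2 = 2*Z**2 + Z*(-12 + Z**2))
c(s) + h(-535, 265) = -13*(-12 + (-13)**2 + 2*(-13)) - 143 = -13*(-12 + 169 - 26) - 143 = -13*131 - 143 = -1703 - 143 = -1846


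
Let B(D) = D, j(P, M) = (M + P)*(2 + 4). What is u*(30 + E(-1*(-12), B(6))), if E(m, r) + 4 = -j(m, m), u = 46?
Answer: -5428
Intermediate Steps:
j(P, M) = 6*M + 6*P (j(P, M) = (M + P)*6 = 6*M + 6*P)
E(m, r) = -4 - 12*m (E(m, r) = -4 - (6*m + 6*m) = -4 - 12*m)
u*(30 + E(-1*(-12), B(6))) = 46*(30 + (-4 - (-12)*(-12))) = 46*(30 + (-4 - 12*12)) = 46*(30 + (-4 - 144)) = 46*(30 - 148) = 46*(-118) = -5428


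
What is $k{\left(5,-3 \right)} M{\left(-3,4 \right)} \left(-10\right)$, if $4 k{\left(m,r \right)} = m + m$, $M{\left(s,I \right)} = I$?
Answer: $-100$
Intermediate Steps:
$k{\left(m,r \right)} = \frac{m}{2}$ ($k{\left(m,r \right)} = \frac{m + m}{4} = \frac{2 m}{4} = \frac{m}{2}$)
$k{\left(5,-3 \right)} M{\left(-3,4 \right)} \left(-10\right) = \frac{1}{2} \cdot 5 \cdot 4 \left(-10\right) = \frac{5}{2} \cdot 4 \left(-10\right) = 10 \left(-10\right) = -100$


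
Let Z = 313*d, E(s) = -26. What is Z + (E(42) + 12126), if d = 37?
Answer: 23681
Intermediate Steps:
Z = 11581 (Z = 313*37 = 11581)
Z + (E(42) + 12126) = 11581 + (-26 + 12126) = 11581 + 12100 = 23681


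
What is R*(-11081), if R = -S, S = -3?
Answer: -33243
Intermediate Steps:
R = 3 (R = -1*(-3) = 3)
R*(-11081) = 3*(-11081) = -33243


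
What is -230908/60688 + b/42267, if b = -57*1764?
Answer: -1321820455/213758308 ≈ -6.1837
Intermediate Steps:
b = -100548
-230908/60688 + b/42267 = -230908/60688 - 100548/42267 = -230908*1/60688 - 100548*1/42267 = -57727/15172 - 33516/14089 = -1321820455/213758308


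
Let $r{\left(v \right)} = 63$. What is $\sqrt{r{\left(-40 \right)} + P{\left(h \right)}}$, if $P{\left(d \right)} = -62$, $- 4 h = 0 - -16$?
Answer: $1$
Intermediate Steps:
$h = -4$ ($h = - \frac{0 - -16}{4} = - \frac{0 + 16}{4} = \left(- \frac{1}{4}\right) 16 = -4$)
$\sqrt{r{\left(-40 \right)} + P{\left(h \right)}} = \sqrt{63 - 62} = \sqrt{1} = 1$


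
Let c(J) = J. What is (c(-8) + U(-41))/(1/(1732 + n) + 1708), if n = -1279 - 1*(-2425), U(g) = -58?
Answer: -17268/446875 ≈ -0.038642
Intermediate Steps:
n = 1146 (n = -1279 + 2425 = 1146)
(c(-8) + U(-41))/(1/(1732 + n) + 1708) = (-8 - 58)/(1/(1732 + 1146) + 1708) = -66/(1/2878 + 1708) = -66/4915625/2878 = -66*2878/4915625 = -17268/446875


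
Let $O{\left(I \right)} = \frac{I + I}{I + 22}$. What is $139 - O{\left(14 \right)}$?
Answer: $\frac{1244}{9} \approx 138.22$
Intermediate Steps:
$O{\left(I \right)} = \frac{2 I}{22 + I}$
$139 - O{\left(14 \right)} = 139 - 2 \cdot 14 \frac{1}{22 + 14} = 139 - 2 \cdot 14 \cdot \frac{1}{36} = 139 - \frac{7}{9} = \frac{1244}{9}$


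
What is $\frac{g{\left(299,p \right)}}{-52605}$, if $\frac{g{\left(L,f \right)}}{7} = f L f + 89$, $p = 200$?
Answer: $- \frac{11960089}{7515} \approx -1591.5$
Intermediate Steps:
$g{\left(L,f \right)} = 623 + 7 L f^{2}$ ($g{\left(L,f \right)} = 7 \left(f L f + 89\right) = 7 \left(L f f + 89\right) = 7 \left(L f^{2} + 89\right) = 7 \left(89 + L f^{2}\right) = 623 + 7 L f^{2}$)
$\frac{g{\left(299,p \right)}}{-52605} = \frac{623 + 7 \cdot 299 \cdot 200^{2}}{-52605} = \left(623 + 7 \cdot 299 \cdot 40000\right) \left(- \frac{1}{52605}\right) = \left(623 + 83720000\right) \left(- \frac{1}{52605}\right) = 83720623 \left(- \frac{1}{52605}\right) = - \frac{11960089}{7515}$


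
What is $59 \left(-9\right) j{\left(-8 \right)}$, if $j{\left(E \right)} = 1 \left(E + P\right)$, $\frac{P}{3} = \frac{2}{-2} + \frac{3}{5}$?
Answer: $\frac{24426}{5} \approx 4885.2$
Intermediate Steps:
$P = - \frac{6}{5}$ ($P = 3 \left(\frac{2}{-2} + \frac{3}{5}\right) = 3 \left(2 \left(- \frac{1}{2}\right) + 3 \cdot \frac{1}{5}\right) = 3 \left(-1 + \frac{3}{5}\right) = 3 \left(- \frac{2}{5}\right) = - \frac{6}{5} \approx -1.2$)
$j{\left(E \right)} = - \frac{6}{5} + E$ ($j{\left(E \right)} = 1 \left(E - \frac{6}{5}\right) = 1 \left(- \frac{6}{5} + E\right) = - \frac{6}{5} + E$)
$59 \left(-9\right) j{\left(-8 \right)} = 59 \left(-9\right) \left(- \frac{6}{5} - 8\right) = \left(-531\right) \left(- \frac{46}{5}\right) = \frac{24426}{5}$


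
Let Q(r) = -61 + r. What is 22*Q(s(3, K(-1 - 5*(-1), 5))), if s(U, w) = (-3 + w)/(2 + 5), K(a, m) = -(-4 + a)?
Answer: -9460/7 ≈ -1351.4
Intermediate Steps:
K(a, m) = 4 - a
s(U, w) = -3/7 + w/7 (s(U, w) = (-3 + w)/7 = (-3 + w)*(⅐) = -3/7 + w/7)
22*Q(s(3, K(-1 - 5*(-1), 5))) = 22*(-61 + (-3/7 + (4 - (-1 - 5*(-1)))/7)) = 22*(-61 + (-3/7 + (4 - (-1 + 5))/7)) = 22*(-61 + (-3/7 + (4 - 1*4)/7)) = 22*(-61 + (-3/7 + (4 - 4)/7)) = 22*(-61 + (-3/7 + (⅐)*0)) = 22*(-61 + (-3/7 + 0)) = 22*(-61 - 3/7) = 22*(-430/7) = -9460/7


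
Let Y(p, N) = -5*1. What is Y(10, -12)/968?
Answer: -5/968 ≈ -0.0051653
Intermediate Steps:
Y(p, N) = -5
Y(10, -12)/968 = -5/968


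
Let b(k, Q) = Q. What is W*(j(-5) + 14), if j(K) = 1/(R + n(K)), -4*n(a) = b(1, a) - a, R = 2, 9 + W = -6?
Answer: -435/2 ≈ -217.50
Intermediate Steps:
W = -15 (W = -9 - 6 = -15)
n(a) = 0 (n(a) = -(a - a)/4 = -¼*0 = 0)
j(K) = ½ (j(K) = 1/(2 + 0) = 1/2 = ½)
W*(j(-5) + 14) = -15*(½ + 14) = -15*29/2 = -435/2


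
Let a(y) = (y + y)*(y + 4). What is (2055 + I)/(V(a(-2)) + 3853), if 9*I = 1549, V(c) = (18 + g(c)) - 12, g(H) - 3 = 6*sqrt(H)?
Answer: 19352482/33559497 - 20044*I*sqrt(2)/11186499 ≈ 0.57666 - 0.002534*I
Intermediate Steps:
a(y) = 2*y*(4 + y) (a(y) = (2*y)*(4 + y) = 2*y*(4 + y))
g(H) = 3 + 6*sqrt(H)
V(c) = 9 + 6*sqrt(c) (V(c) = (18 + (3 + 6*sqrt(c))) - 12 = (21 + 6*sqrt(c)) - 12 = 9 + 6*sqrt(c))
I = 1549/9 (I = (1/9)*1549 = 1549/9 ≈ 172.11)
(2055 + I)/(V(a(-2)) + 3853) = (2055 + 1549/9)/((9 + 6*sqrt(2*(-2)*(4 - 2))) + 3853) = 20044/(9*((9 + 6*sqrt(2*(-2)*2)) + 3853)) = 20044/(9*((9 + 6*sqrt(-8)) + 3853)) = 20044/(9*((9 + 6*(2*I*sqrt(2))) + 3853)) = 20044/(9*((9 + 12*I*sqrt(2)) + 3853)) = 20044/(9*(3862 + 12*I*sqrt(2)))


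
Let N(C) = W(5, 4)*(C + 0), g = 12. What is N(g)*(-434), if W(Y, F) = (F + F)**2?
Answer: -333312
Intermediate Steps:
W(Y, F) = 4*F**2 (W(Y, F) = (2*F)**2 = 4*F**2)
N(C) = 64*C (N(C) = (4*4**2)*(C + 0) = (4*16)*C = 64*C)
N(g)*(-434) = (64*12)*(-434) = 768*(-434) = -333312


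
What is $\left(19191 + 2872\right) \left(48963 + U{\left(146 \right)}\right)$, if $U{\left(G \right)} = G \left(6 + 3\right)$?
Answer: $1109261451$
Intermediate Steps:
$U{\left(G \right)} = 9 G$ ($U{\left(G \right)} = G 9 = 9 G$)
$\left(19191 + 2872\right) \left(48963 + U{\left(146 \right)}\right) = \left(19191 + 2872\right) \left(48963 + 9 \cdot 146\right) = 22063 \left(48963 + 1314\right) = 22063 \cdot 50277 = 1109261451$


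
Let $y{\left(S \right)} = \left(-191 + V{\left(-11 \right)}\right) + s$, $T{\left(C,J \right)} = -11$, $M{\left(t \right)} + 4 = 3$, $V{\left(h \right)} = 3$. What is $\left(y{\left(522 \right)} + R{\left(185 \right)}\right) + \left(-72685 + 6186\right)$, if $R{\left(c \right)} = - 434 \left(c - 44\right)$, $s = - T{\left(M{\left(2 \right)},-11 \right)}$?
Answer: $-127870$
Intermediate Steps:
$M{\left(t \right)} = -1$ ($M{\left(t \right)} = -4 + 3 = -1$)
$s = 11$ ($s = \left(-1\right) \left(-11\right) = 11$)
$R{\left(c \right)} = 19096 - 434 c$ ($R{\left(c \right)} = - 434 \left(-44 + c\right) = 19096 - 434 c$)
$y{\left(S \right)} = -177$ ($y{\left(S \right)} = \left(-191 + 3\right) + 11 = -188 + 11 = -177$)
$\left(y{\left(522 \right)} + R{\left(185 \right)}\right) + \left(-72685 + 6186\right) = \left(-177 + \left(19096 - 80290\right)\right) + \left(-72685 + 6186\right) = \left(-177 + \left(19096 - 80290\right)\right) - 66499 = \left(-177 - 61194\right) - 66499 = -61371 - 66499 = -127870$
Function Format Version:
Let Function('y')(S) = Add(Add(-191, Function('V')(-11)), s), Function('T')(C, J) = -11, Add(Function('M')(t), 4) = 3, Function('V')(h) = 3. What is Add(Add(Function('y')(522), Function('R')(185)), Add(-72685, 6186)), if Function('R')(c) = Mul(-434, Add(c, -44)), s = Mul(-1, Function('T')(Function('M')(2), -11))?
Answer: -127870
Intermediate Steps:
Function('M')(t) = -1 (Function('M')(t) = Add(-4, 3) = -1)
s = 11 (s = Mul(-1, -11) = 11)
Function('R')(c) = Add(19096, Mul(-434, c)) (Function('R')(c) = Mul(-434, Add(-44, c)) = Add(19096, Mul(-434, c)))
Function('y')(S) = -177 (Function('y')(S) = Add(Add(-191, 3), 11) = Add(-188, 11) = -177)
Add(Add(Function('y')(522), Function('R')(185)), Add(-72685, 6186)) = Add(Add(-177, Add(19096, Mul(-434, 185))), Add(-72685, 6186)) = Add(Add(-177, Add(19096, -80290)), -66499) = Add(Add(-177, -61194), -66499) = Add(-61371, -66499) = -127870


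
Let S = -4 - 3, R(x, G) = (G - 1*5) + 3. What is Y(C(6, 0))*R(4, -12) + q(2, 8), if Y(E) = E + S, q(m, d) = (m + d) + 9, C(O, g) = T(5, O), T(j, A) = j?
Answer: 47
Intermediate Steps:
C(O, g) = 5
q(m, d) = 9 + d + m (q(m, d) = (d + m) + 9 = 9 + d + m)
R(x, G) = -2 + G (R(x, G) = (G - 5) + 3 = (-5 + G) + 3 = -2 + G)
S = -7
Y(E) = -7 + E (Y(E) = E - 7 = -7 + E)
Y(C(6, 0))*R(4, -12) + q(2, 8) = (-7 + 5)*(-2 - 12) + (9 + 8 + 2) = -2*(-14) + 19 = 28 + 19 = 47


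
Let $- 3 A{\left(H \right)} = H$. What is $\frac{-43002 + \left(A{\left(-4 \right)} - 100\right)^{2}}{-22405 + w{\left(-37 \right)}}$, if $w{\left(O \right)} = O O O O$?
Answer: $- \frac{149701}{8332902} \approx -0.017965$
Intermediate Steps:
$A{\left(H \right)} = - \frac{H}{3}$
$w{\left(O \right)} = O^{4}$ ($w{\left(O \right)} = O O^{2} O = O^{3} O = O^{4}$)
$\frac{-43002 + \left(A{\left(-4 \right)} - 100\right)^{2}}{-22405 + w{\left(-37 \right)}} = \frac{-43002 + \left(\left(- \frac{1}{3}\right) \left(-4\right) - 100\right)^{2}}{-22405 + \left(-37\right)^{4}} = \frac{-43002 + \left(\frac{4}{3} - 100\right)^{2}}{-22405 + 1874161} = \frac{-43002 + \left(- \frac{296}{3}\right)^{2}}{1851756} = \left(-43002 + \frac{87616}{9}\right) \frac{1}{1851756} = \left(- \frac{299402}{9}\right) \frac{1}{1851756} = - \frac{149701}{8332902}$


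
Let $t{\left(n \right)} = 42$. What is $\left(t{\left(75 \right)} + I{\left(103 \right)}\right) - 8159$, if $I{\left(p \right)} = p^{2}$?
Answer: $2492$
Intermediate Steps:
$\left(t{\left(75 \right)} + I{\left(103 \right)}\right) - 8159 = \left(42 + 103^{2}\right) - 8159 = \left(42 + 10609\right) - 8159 = 10651 - 8159 = 2492$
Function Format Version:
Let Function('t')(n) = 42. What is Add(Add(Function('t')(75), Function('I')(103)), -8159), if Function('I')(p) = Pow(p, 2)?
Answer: 2492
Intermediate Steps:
Add(Add(Function('t')(75), Function('I')(103)), -8159) = Add(Add(42, Pow(103, 2)), -8159) = Add(Add(42, 10609), -8159) = Add(10651, -8159) = 2492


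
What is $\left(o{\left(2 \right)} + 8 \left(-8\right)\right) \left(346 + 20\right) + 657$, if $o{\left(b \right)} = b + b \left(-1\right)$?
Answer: $-22767$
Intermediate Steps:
$o{\left(b \right)} = 0$ ($o{\left(b \right)} = b - b = 0$)
$\left(o{\left(2 \right)} + 8 \left(-8\right)\right) \left(346 + 20\right) + 657 = \left(0 + 8 \left(-8\right)\right) \left(346 + 20\right) + 657 = \left(0 - 64\right) 366 + 657 = \left(-64\right) 366 + 657 = -23424 + 657 = -22767$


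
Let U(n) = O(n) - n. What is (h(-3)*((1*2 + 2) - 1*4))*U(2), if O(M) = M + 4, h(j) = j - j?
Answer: 0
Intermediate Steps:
h(j) = 0
O(M) = 4 + M
U(n) = 4 (U(n) = (4 + n) - n = 4)
(h(-3)*((1*2 + 2) - 1*4))*U(2) = (0*((1*2 + 2) - 1*4))*4 = (0*((2 + 2) - 4))*4 = (0*(4 - 4))*4 = (0*0)*4 = 0*4 = 0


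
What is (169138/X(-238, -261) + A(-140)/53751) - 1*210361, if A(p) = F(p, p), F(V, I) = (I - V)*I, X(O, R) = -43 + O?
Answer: -59280579/281 ≈ -2.1096e+5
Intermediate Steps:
F(V, I) = I*(I - V)
A(p) = 0 (A(p) = p*(p - p) = p*0 = 0)
(169138/X(-238, -261) + A(-140)/53751) - 1*210361 = (169138/(-43 - 238) + 0/53751) - 1*210361 = (169138/(-281) + 0*(1/53751)) - 210361 = (169138*(-1/281) + 0) - 210361 = (-169138/281 + 0) - 210361 = -169138/281 - 210361 = -59280579/281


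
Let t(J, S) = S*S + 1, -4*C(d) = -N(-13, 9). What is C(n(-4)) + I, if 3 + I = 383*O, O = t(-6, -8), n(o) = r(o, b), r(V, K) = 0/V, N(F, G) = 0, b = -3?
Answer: 24892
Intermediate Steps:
r(V, K) = 0
n(o) = 0
C(d) = 0 (C(d) = -(-1)*0/4 = -1/4*0 = 0)
t(J, S) = 1 + S**2 (t(J, S) = S**2 + 1 = 1 + S**2)
O = 65 (O = 1 + (-8)**2 = 1 + 64 = 65)
I = 24892 (I = -3 + 383*65 = -3 + 24895 = 24892)
C(n(-4)) + I = 0 + 24892 = 24892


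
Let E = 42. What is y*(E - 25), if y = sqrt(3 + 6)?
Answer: 51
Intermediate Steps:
y = 3 (y = sqrt(9) = 3)
y*(E - 25) = 3*(42 - 25) = 3*17 = 51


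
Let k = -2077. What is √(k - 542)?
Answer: 3*I*√291 ≈ 51.176*I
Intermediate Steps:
√(k - 542) = √(-2077 - 542) = √(-2619) = 3*I*√291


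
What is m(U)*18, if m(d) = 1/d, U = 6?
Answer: 3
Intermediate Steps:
m(U)*18 = 18/6 = (⅙)*18 = 3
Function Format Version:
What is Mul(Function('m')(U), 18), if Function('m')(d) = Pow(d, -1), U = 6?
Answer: 3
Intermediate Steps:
Mul(Function('m')(U), 18) = Mul(Pow(6, -1), 18) = Mul(Rational(1, 6), 18) = 3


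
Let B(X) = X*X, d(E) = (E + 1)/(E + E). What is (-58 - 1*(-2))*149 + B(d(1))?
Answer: -8343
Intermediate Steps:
d(E) = (1 + E)/(2*E) (d(E) = (1 + E)/((2*E)) = (1 + E)*(1/(2*E)) = (1 + E)/(2*E))
B(X) = X²
(-58 - 1*(-2))*149 + B(d(1)) = (-58 - 1*(-2))*149 + ((½)*(1 + 1)/1)² = (-58 + 2)*149 + ((½)*1*2)² = -56*149 + 1² = -8344 + 1 = -8343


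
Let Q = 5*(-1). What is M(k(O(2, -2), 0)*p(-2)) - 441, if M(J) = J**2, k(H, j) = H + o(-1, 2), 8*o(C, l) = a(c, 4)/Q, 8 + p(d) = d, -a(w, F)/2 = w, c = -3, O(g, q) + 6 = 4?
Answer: 85/4 ≈ 21.250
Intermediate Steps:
O(g, q) = -2 (O(g, q) = -6 + 4 = -2)
a(w, F) = -2*w
Q = -5
p(d) = -8 + d
o(C, l) = -3/20 (o(C, l) = (-2*(-3)/(-5))/8 = (6*(-1/5))/8 = (1/8)*(-6/5) = -3/20)
k(H, j) = -3/20 + H (k(H, j) = H - 3/20 = -3/20 + H)
M(k(O(2, -2), 0)*p(-2)) - 441 = ((-3/20 - 2)*(-8 - 2))**2 - 441 = (-43/20*(-10))**2 - 441 = (43/2)**2 - 441 = 1849/4 - 441 = 85/4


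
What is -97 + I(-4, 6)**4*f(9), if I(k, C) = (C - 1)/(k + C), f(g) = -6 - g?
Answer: -10927/16 ≈ -682.94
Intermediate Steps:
I(k, C) = (-1 + C)/(C + k)
-97 + I(-4, 6)**4*f(9) = -97 + ((-1 + 6)/(6 - 4))**4*(-6 - 1*9) = -97 + (5/2)**4*(-6 - 9) = -97 + ((1/2)*5)**4*(-15) = -97 + (5/2)**4*(-15) = -97 + (625/16)*(-15) = -97 - 9375/16 = -10927/16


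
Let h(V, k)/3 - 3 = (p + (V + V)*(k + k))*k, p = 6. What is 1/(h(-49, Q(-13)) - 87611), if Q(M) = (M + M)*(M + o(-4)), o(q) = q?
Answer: -1/114953678 ≈ -8.6992e-9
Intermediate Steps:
Q(M) = 2*M*(-4 + M) (Q(M) = (M + M)*(M - 4) = (2*M)*(-4 + M) = 2*M*(-4 + M))
h(V, k) = 9 + 3*k*(6 + 4*V*k) (h(V, k) = 9 + 3*((6 + (V + V)*(k + k))*k) = 9 + 3*((6 + (2*V)*(2*k))*k) = 9 + 3*((6 + 4*V*k)*k) = 9 + 3*(k*(6 + 4*V*k)) = 9 + 3*k*(6 + 4*V*k))
1/(h(-49, Q(-13)) - 87611) = 1/((9 + 18*(2*(-13)*(-4 - 13)) + 12*(-49)*(2*(-13)*(-4 - 13))**2) - 87611) = 1/((9 + 18*(2*(-13)*(-17)) + 12*(-49)*(2*(-13)*(-17))**2) - 87611) = 1/((9 + 18*442 + 12*(-49)*442**2) - 87611) = 1/((9 + 7956 + 12*(-49)*195364) - 87611) = 1/((9 + 7956 - 114874032) - 87611) = 1/(-114866067 - 87611) = 1/(-114953678) = -1/114953678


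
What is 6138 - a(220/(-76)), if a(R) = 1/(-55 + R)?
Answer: 6751819/1100 ≈ 6138.0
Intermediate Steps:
6138 - a(220/(-76)) = 6138 - 1/(-55 + 220/(-76)) = 6138 - 1/(-55 + 220*(-1/76)) = 6138 - 1/(-55 - 55/19) = 6138 - 1/(-1100/19) = 6138 - 1*(-19/1100) = 6138 + 19/1100 = 6751819/1100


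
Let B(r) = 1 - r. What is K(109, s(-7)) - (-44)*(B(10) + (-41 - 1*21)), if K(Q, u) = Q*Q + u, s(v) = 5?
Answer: 8762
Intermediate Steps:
K(Q, u) = u + Q**2 (K(Q, u) = Q**2 + u = u + Q**2)
K(109, s(-7)) - (-44)*(B(10) + (-41 - 1*21)) = (5 + 109**2) - (-44)*((1 - 1*10) + (-41 - 1*21)) = (5 + 11881) - (-44)*((1 - 10) + (-41 - 21)) = 11886 - (-44)*(-9 - 62) = 11886 - (-44)*(-71) = 11886 - 1*3124 = 11886 - 3124 = 8762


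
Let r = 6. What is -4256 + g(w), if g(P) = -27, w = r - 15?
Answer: -4283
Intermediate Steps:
w = -9 (w = 6 - 15 = -9)
-4256 + g(w) = -4256 - 27 = -4283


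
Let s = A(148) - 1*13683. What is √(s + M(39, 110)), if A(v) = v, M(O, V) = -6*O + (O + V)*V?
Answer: √2621 ≈ 51.196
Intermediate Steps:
M(O, V) = -6*O + V*(O + V)
s = -13535 (s = 148 - 1*13683 = 148 - 13683 = -13535)
√(s + M(39, 110)) = √(-13535 + (110² - 6*39 + 39*110)) = √(-13535 + (12100 - 234 + 4290)) = √(-13535 + 16156) = √2621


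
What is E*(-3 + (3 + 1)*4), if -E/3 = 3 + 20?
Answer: -897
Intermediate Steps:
E = -69 (E = -3*(3 + 20) = -3*23 = -69)
E*(-3 + (3 + 1)*4) = -69*(-3 + (3 + 1)*4) = -69*(-3 + 4*4) = -69*(-3 + 16) = -69*13 = -897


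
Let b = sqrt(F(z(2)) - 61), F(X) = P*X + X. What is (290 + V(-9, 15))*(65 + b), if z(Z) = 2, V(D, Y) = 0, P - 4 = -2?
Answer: 18850 + 290*I*sqrt(55) ≈ 18850.0 + 2150.7*I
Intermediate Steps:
P = 2 (P = 4 - 2 = 2)
F(X) = 3*X (F(X) = 2*X + X = 3*X)
b = I*sqrt(55) (b = sqrt(3*2 - 61) = sqrt(6 - 61) = sqrt(-55) = I*sqrt(55) ≈ 7.4162*I)
(290 + V(-9, 15))*(65 + b) = (290 + 0)*(65 + I*sqrt(55)) = 290*(65 + I*sqrt(55)) = 18850 + 290*I*sqrt(55)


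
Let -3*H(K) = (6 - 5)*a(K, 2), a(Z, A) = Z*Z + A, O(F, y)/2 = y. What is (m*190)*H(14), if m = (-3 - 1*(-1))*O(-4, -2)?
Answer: -100320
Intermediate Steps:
O(F, y) = 2*y
a(Z, A) = A + Z**2 (a(Z, A) = Z**2 + A = A + Z**2)
H(K) = -2/3 - K**2/3 (H(K) = -(6 - 5)*(2 + K**2)/3 = -(2 + K**2)/3 = -2/3 - K**2/3)
m = 8 (m = (-3 - 1*(-1))*(2*(-2)) = (-3 + 1)*(-4) = -2*(-4) = 8)
(m*190)*H(14) = (8*190)*(-2/3 - 1/3*14**2) = 1520*(-2/3 - 1/3*196) = 1520*(-2/3 - 196/3) = 1520*(-66) = -100320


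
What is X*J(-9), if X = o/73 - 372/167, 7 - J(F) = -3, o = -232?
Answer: -659000/12191 ≈ -54.056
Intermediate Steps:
J(F) = 10 (J(F) = 7 - 1*(-3) = 7 + 3 = 10)
X = -65900/12191 (X = -232/73 - 372/167 = -65900/12191 ≈ -5.4056)
X*J(-9) = -65900/12191*10 = -659000/12191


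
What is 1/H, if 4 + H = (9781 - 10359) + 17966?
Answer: 1/17384 ≈ 5.7524e-5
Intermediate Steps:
H = 17384 (H = -4 + ((9781 - 10359) + 17966) = -4 + (-578 + 17966) = -4 + 17388 = 17384)
1/H = 1/17384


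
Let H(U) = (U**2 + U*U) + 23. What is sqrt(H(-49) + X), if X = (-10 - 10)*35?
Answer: 5*sqrt(165) ≈ 64.226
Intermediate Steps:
H(U) = 23 + 2*U**2 (H(U) = (U**2 + U**2) + 23 = 2*U**2 + 23 = 23 + 2*U**2)
X = -700 (X = -20*35 = -700)
sqrt(H(-49) + X) = sqrt((23 + 2*(-49)**2) - 700) = sqrt((23 + 2*2401) - 700) = sqrt((23 + 4802) - 700) = sqrt(4825 - 700) = sqrt(4125) = 5*sqrt(165)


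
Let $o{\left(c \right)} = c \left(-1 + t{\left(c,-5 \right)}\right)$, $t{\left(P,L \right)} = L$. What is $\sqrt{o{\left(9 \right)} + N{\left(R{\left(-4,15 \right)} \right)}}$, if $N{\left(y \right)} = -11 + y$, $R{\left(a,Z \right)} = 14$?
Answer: $i \sqrt{51} \approx 7.1414 i$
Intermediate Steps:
$o{\left(c \right)} = - 6 c$ ($o{\left(c \right)} = c \left(-1 - 5\right) = c \left(-6\right) = - 6 c$)
$\sqrt{o{\left(9 \right)} + N{\left(R{\left(-4,15 \right)} \right)}} = \sqrt{\left(-6\right) 9 + \left(-11 + 14\right)} = \sqrt{-54 + 3} = \sqrt{-51} = i \sqrt{51}$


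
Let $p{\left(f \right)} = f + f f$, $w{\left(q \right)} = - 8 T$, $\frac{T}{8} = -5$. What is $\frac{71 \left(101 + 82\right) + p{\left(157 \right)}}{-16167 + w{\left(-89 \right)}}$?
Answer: $- \frac{37799}{15847} \approx -2.3852$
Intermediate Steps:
$T = -40$ ($T = 8 \left(-5\right) = -40$)
$w{\left(q \right)} = 320$ ($w{\left(q \right)} = \left(-8\right) \left(-40\right) = 320$)
$p{\left(f \right)} = f + f^{2}$
$\frac{71 \left(101 + 82\right) + p{\left(157 \right)}}{-16167 + w{\left(-89 \right)}} = \frac{71 \left(101 + 82\right) + 157 \left(1 + 157\right)}{-16167 + 320} = \frac{71 \cdot 183 + 157 \cdot 158}{-15847} = \left(12993 + 24806\right) \left(- \frac{1}{15847}\right) = 37799 \left(- \frac{1}{15847}\right) = - \frac{37799}{15847}$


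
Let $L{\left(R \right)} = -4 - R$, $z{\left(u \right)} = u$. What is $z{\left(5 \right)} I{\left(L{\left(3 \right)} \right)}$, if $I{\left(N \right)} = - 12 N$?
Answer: $420$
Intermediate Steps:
$z{\left(5 \right)} I{\left(L{\left(3 \right)} \right)} = 5 \left(- 12 \left(-4 - 3\right)\right) = 5 \left(\left(-12\right) \left(-7\right)\right) = 5 \cdot 84 = 420$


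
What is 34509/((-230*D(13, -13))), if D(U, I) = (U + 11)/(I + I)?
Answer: 149539/920 ≈ 162.54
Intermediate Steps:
D(U, I) = (11 + U)/(2*I) (D(U, I) = (11 + U)/((2*I)) = (11 + U)*(1/(2*I)) = (11 + U)/(2*I))
34509/((-230*D(13, -13))) = 34509/((-115*(11 + 13)/(-13))) = 34509/((-115*(-1)*24/13)) = 34509/((-230*(-12/13))) = 34509/(2760/13) = 34509*(13/2760) = 149539/920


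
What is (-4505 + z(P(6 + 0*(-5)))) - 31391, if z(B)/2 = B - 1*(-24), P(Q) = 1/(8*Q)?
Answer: -860351/24 ≈ -35848.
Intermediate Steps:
P(Q) = 1/(8*Q)
z(B) = 48 + 2*B (z(B) = 2*(B - 1*(-24)) = 2*(B + 24) = 2*(24 + B) = 48 + 2*B)
(-4505 + z(P(6 + 0*(-5)))) - 31391 = (-4505 + (48 + 2*(1/(8*(6 + 0*(-5)))))) - 31391 = (-4505 + (48 + 2*(1/(8*(6 + 0))))) - 31391 = (-4505 + (48 + 2*((⅛)/6))) - 31391 = (-4505 + (48 + 2*((⅛)*(⅙)))) - 31391 = (-4505 + (48 + 2*(1/48))) - 31391 = (-4505 + (48 + 1/24)) - 31391 = (-4505 + 1153/24) - 31391 = -106967/24 - 31391 = -860351/24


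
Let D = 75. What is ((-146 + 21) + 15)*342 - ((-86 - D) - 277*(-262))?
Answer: -110033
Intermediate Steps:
((-146 + 21) + 15)*342 - ((-86 - D) - 277*(-262)) = ((-146 + 21) + 15)*342 - ((-86 - 1*75) - 277*(-262)) = (-125 + 15)*342 - ((-86 - 75) + 72574) = -110*342 - (-161 + 72574) = -37620 - 1*72413 = -37620 - 72413 = -110033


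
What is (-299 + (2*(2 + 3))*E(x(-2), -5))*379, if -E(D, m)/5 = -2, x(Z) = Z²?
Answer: -75421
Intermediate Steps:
E(D, m) = 10 (E(D, m) = -5*(-2) = 10)
(-299 + (2*(2 + 3))*E(x(-2), -5))*379 = (-299 + (2*(2 + 3))*10)*379 = (-299 + (2*5)*10)*379 = (-299 + 10*10)*379 = (-299 + 100)*379 = -199*379 = -75421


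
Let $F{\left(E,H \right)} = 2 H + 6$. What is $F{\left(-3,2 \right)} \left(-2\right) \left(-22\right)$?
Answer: $440$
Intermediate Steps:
$F{\left(E,H \right)} = 6 + 2 H$
$F{\left(-3,2 \right)} \left(-2\right) \left(-22\right) = \left(6 + 2 \cdot 2\right) \left(-2\right) \left(-22\right) = \left(6 + 4\right) \left(-2\right) \left(-22\right) = 10 \left(-2\right) \left(-22\right) = \left(-20\right) \left(-22\right) = 440$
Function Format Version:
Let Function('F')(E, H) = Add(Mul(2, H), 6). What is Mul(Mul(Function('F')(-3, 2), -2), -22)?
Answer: 440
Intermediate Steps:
Function('F')(E, H) = Add(6, Mul(2, H))
Mul(Mul(Function('F')(-3, 2), -2), -22) = Mul(Mul(Add(6, Mul(2, 2)), -2), -22) = Mul(Mul(Add(6, 4), -2), -22) = Mul(Mul(10, -2), -22) = Mul(-20, -22) = 440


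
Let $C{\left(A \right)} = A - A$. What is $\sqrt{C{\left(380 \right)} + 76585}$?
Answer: $17 \sqrt{265} \approx 276.74$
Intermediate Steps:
$C{\left(A \right)} = 0$
$\sqrt{C{\left(380 \right)} + 76585} = \sqrt{0 + 76585} = \sqrt{76585} = 17 \sqrt{265}$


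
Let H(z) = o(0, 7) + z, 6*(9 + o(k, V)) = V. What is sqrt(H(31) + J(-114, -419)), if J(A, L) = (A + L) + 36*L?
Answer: I*sqrt(561378)/6 ≈ 124.88*I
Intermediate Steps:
o(k, V) = -9 + V/6
J(A, L) = A + 37*L
H(z) = -47/6 + z (H(z) = (-9 + (1/6)*7) + z = (-9 + 7/6) + z = -47/6 + z)
sqrt(H(31) + J(-114, -419)) = sqrt((-47/6 + 31) + (-114 + 37*(-419))) = sqrt(139/6 + (-114 - 15503)) = sqrt(139/6 - 15617) = sqrt(-93563/6) = I*sqrt(561378)/6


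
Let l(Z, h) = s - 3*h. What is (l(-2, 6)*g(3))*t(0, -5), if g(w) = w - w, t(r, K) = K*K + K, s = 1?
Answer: 0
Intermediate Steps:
t(r, K) = K + K² (t(r, K) = K² + K = K + K²)
l(Z, h) = 1 - 3*h
g(w) = 0
(l(-2, 6)*g(3))*t(0, -5) = ((1 - 3*6)*0)*(-5*(1 - 5)) = ((1 - 18)*0)*(-5*(-4)) = -17*0*20 = 0*20 = 0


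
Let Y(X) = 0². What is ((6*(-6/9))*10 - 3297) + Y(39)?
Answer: -3337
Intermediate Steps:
Y(X) = 0
((6*(-6/9))*10 - 3297) + Y(39) = ((6*(-6/9))*10 - 3297) + 0 = ((6*(-6*⅑))*10 - 3297) + 0 = ((6*(-⅔))*10 - 3297) + 0 = (-4*10 - 3297) + 0 = (-40 - 3297) + 0 = -3337 + 0 = -3337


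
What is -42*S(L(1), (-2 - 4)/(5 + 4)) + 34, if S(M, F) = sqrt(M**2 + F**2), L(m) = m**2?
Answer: 34 - 14*sqrt(13) ≈ -16.478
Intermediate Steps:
S(M, F) = sqrt(F**2 + M**2)
-42*S(L(1), (-2 - 4)/(5 + 4)) + 34 = -42*sqrt(((-2 - 4)/(5 + 4))**2 + (1**2)**2) + 34 = -42*sqrt((-6/9)**2 + 1**2) + 34 = -42*sqrt((-6*1/9)**2 + 1) + 34 = -42*sqrt((-2/3)**2 + 1) + 34 = -42*sqrt(4/9 + 1) + 34 = -14*sqrt(13) + 34 = 34 - 14*sqrt(13)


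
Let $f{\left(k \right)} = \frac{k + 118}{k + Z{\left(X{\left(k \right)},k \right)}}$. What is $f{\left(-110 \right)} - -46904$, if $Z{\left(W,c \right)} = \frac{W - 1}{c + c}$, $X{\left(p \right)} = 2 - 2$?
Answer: $\frac{1135028136}{24199} \approx 46904.0$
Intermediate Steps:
$X{\left(p \right)} = 0$ ($X{\left(p \right)} = 2 - 2 = 0$)
$Z{\left(W,c \right)} = \frac{-1 + W}{2 c}$
$f{\left(k \right)} = \frac{118 + k}{k - \frac{1}{2 k}}$ ($f{\left(k \right)} = \frac{k + 118}{k + \frac{-1 + 0}{2 k}} = \frac{118 + k}{k + \frac{1}{2} \frac{1}{k} \left(-1\right)} = \frac{118 + k}{k - \frac{1}{2 k}}$)
$f{\left(-110 \right)} - -46904 = 2 \left(-110\right) \frac{1}{-1 + 2 \left(-110\right)^{2}} \left(118 - 110\right) - -46904 = 2 \left(-110\right) \frac{1}{-1 + 2 \cdot 12100} \cdot 8 + 46904 = 2 \left(-110\right) \frac{1}{-1 + 24200} \cdot 8 + 46904 = 2 \left(-110\right) \frac{1}{24199} \cdot 8 + 46904 = - \frac{1760}{24199} + 46904 = \frac{1135028136}{24199}$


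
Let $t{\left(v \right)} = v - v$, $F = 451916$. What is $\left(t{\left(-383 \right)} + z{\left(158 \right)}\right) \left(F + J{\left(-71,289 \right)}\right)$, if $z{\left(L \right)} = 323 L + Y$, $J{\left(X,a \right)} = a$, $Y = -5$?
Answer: $23075568945$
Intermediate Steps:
$z{\left(L \right)} = -5 + 323 L$ ($z{\left(L \right)} = 323 L - 5 = -5 + 323 L$)
$t{\left(v \right)} = 0$
$\left(t{\left(-383 \right)} + z{\left(158 \right)}\right) \left(F + J{\left(-71,289 \right)}\right) = \left(0 + \left(-5 + 323 \cdot 158\right)\right) \left(451916 + 289\right) = \left(0 + \left(-5 + 51034\right)\right) 452205 = \left(0 + 51029\right) 452205 = 51029 \cdot 452205 = 23075568945$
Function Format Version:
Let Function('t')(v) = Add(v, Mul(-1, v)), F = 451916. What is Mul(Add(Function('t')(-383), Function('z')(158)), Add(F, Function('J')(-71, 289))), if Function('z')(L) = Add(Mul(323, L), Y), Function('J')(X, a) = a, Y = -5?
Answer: 23075568945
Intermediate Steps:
Function('z')(L) = Add(-5, Mul(323, L)) (Function('z')(L) = Add(Mul(323, L), -5) = Add(-5, Mul(323, L)))
Function('t')(v) = 0
Mul(Add(Function('t')(-383), Function('z')(158)), Add(F, Function('J')(-71, 289))) = Mul(Add(0, Add(-5, Mul(323, 158))), Add(451916, 289)) = Mul(Add(0, Add(-5, 51034)), 452205) = Mul(Add(0, 51029), 452205) = Mul(51029, 452205) = 23075568945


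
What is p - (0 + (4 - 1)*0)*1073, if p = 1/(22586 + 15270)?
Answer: 1/37856 ≈ 2.6416e-5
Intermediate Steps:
p = 1/37856 ≈ 2.6416e-5
p - (0 + (4 - 1)*0)*1073 = 1/37856 - (0 + (4 - 1)*0)*1073 = 1/37856 - (0 + 3*0)*1073 = 1/37856 - (0 + 0)*1073 = 1/37856 - 0*1073 = 1/37856 - 1*0 = 1/37856 + 0 = 1/37856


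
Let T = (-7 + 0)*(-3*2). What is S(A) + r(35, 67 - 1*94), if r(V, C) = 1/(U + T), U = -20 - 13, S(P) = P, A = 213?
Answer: 1918/9 ≈ 213.11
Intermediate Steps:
T = 42 (T = -7*(-6) = 42)
U = -33
r(V, C) = ⅑ (r(V, C) = 1/(-33 + 42) = 1/9 = ⅑)
S(A) + r(35, 67 - 1*94) = 213 + ⅑ = 1918/9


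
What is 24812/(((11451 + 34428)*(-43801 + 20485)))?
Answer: -6203/267428691 ≈ -2.3195e-5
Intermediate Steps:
24812/(((11451 + 34428)*(-43801 + 20485))) = 24812/((45879*(-23316))) = 24812/(-1069714764) = 24812*(-1/1069714764) = -6203/267428691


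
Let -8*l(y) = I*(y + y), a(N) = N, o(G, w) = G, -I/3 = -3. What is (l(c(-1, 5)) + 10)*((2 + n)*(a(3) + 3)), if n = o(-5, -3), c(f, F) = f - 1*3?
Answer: -342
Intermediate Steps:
I = 9 (I = -3*(-3) = 9)
c(f, F) = -3 + f (c(f, F) = f - 3 = -3 + f)
n = -5
l(y) = -9*y/4 (l(y) = -9*(y + y)/8 = -9*2*y/8 = -9*y/4)
(l(c(-1, 5)) + 10)*((2 + n)*(a(3) + 3)) = (-9*(-3 - 1)/4 + 10)*((2 - 5)*(3 + 3)) = (-9/4*(-4) + 10)*(-3*6) = (9 + 10)*(-18) = 19*(-18) = -342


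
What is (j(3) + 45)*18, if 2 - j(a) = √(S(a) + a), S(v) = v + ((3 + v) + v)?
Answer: 846 - 18*√15 ≈ 776.29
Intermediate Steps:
S(v) = 3 + 3*v (S(v) = v + (3 + 2*v) = 3 + 3*v)
j(a) = 2 - √(3 + 4*a) (j(a) = 2 - √((3 + 3*a) + a) = 2 - √(3 + 4*a))
(j(3) + 45)*18 = ((2 - √(3 + 4*3)) + 45)*18 = ((2 - √(3 + 12)) + 45)*18 = ((2 - √15) + 45)*18 = (47 - √15)*18 = 846 - 18*√15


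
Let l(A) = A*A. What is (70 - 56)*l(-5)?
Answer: 350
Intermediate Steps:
l(A) = A**2
(70 - 56)*l(-5) = (70 - 56)*(-5)**2 = 14*25 = 350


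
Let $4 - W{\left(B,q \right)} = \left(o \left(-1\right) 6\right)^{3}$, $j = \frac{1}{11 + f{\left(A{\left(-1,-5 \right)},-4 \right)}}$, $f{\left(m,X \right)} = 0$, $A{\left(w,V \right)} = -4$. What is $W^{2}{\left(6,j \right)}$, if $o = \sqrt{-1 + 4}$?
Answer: $1259728 + 5184 \sqrt{3} \approx 1.2687 \cdot 10^{6}$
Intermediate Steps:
$o = \sqrt{3} \approx 1.732$
$j = \frac{1}{11}$ ($j = \frac{1}{11 + 0} = \frac{1}{11} \approx 0.090909$)
$W{\left(B,q \right)} = 4 + 648 \sqrt{3}$ ($W{\left(B,q \right)} = 4 - \left(\sqrt{3} \left(-1\right) 6\right)^{3} = 4 - \left(- \sqrt{3} \cdot 6\right)^{3} = 4 - \left(- 6 \sqrt{3}\right)^{3} = 4 - - 648 \sqrt{3} = 4 + 648 \sqrt{3}$)
$W^{2}{\left(6,j \right)} = \left(4 + 648 \sqrt{3}\right)^{2}$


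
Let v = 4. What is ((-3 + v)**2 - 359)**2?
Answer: 128164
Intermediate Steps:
((-3 + v)**2 - 359)**2 = ((-3 + 4)**2 - 359)**2 = (1**2 - 359)**2 = (1 - 359)**2 = (-358)**2 = 128164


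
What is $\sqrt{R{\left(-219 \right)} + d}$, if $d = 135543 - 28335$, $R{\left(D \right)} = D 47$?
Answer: $\sqrt{96915} \approx 311.31$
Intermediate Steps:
$R{\left(D \right)} = 47 D$
$d = 107208$
$\sqrt{R{\left(-219 \right)} + d} = \sqrt{47 \left(-219\right) + 107208} = \sqrt{-10293 + 107208} = \sqrt{96915}$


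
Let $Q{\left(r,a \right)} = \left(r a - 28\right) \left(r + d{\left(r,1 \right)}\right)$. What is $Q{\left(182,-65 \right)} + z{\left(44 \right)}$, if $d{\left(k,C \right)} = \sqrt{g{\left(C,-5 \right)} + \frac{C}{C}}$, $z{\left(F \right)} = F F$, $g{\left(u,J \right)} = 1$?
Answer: $-2156220 - 11858 \sqrt{2} \approx -2.173 \cdot 10^{6}$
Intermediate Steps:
$z{\left(F \right)} = F^{2}$
$d{\left(k,C \right)} = \sqrt{2}$ ($d{\left(k,C \right)} = \sqrt{1 + \frac{C}{C}} = \sqrt{1 + 1} = \sqrt{2}$)
$Q{\left(r,a \right)} = \left(-28 + a r\right) \left(r + \sqrt{2}\right)$ ($Q{\left(r,a \right)} = \left(r a - 28\right) \left(r + \sqrt{2}\right) = \left(a r - 28\right) \left(r + \sqrt{2}\right) = \left(-28 + a r\right) \left(r + \sqrt{2}\right)$)
$Q{\left(182,-65 \right)} + z{\left(44 \right)} = \left(\left(-28\right) 182 - 28 \sqrt{2} - 65 \cdot 182^{2} - 11830 \sqrt{2}\right) + 44^{2} = \left(-5096 - 28 \sqrt{2} - 2153060 - 11830 \sqrt{2}\right) + 1936 = \left(-2158156 - 11858 \sqrt{2}\right) + 1936 = -2156220 - 11858 \sqrt{2}$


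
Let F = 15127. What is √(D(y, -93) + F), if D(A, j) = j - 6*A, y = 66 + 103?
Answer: 2*√3505 ≈ 118.41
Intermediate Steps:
y = 169
√(D(y, -93) + F) = √((-93 - 6*169) + 15127) = √((-93 - 1014) + 15127) = √(-1107 + 15127) = √14020 = 2*√3505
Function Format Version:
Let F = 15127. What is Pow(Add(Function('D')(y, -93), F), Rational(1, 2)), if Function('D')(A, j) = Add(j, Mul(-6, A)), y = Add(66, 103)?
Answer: Mul(2, Pow(3505, Rational(1, 2))) ≈ 118.41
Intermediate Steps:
y = 169
Pow(Add(Function('D')(y, -93), F), Rational(1, 2)) = Pow(Add(Add(-93, Mul(-6, 169)), 15127), Rational(1, 2)) = Pow(Add(Add(-93, -1014), 15127), Rational(1, 2)) = Pow(Add(-1107, 15127), Rational(1, 2)) = Pow(14020, Rational(1, 2)) = Mul(2, Pow(3505, Rational(1, 2)))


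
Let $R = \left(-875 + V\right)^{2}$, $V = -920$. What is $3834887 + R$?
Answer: $7056912$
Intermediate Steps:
$R = 3222025$ ($R = \left(-875 - 920\right)^{2} = \left(-1795\right)^{2} = 3222025$)
$3834887 + R = 3834887 + 3222025 = 7056912$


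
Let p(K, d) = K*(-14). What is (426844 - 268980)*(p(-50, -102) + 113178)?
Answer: 17977236592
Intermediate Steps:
p(K, d) = -14*K
(426844 - 268980)*(p(-50, -102) + 113178) = (426844 - 268980)*(-14*(-50) + 113178) = 157864*(700 + 113178) = 157864*113878 = 17977236592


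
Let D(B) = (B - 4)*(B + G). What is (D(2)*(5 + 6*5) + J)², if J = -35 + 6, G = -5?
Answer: 32761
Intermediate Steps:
J = -29
D(B) = (-5 + B)*(-4 + B) (D(B) = (B - 4)*(B - 5) = (-4 + B)*(-5 + B) = (-5 + B)*(-4 + B))
(D(2)*(5 + 6*5) + J)² = ((20 + 2² - 9*2)*(5 + 6*5) - 29)² = ((20 + 4 - 18)*(5 + 30) - 29)² = (6*35 - 29)² = (210 - 29)² = 181² = 32761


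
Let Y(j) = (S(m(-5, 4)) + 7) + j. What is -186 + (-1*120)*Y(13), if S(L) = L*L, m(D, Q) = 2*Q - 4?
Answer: -4506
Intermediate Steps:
m(D, Q) = -4 + 2*Q
S(L) = L**2
Y(j) = 23 + j (Y(j) = ((-4 + 2*4)**2 + 7) + j = ((-4 + 8)**2 + 7) + j = (4**2 + 7) + j = (16 + 7) + j = 23 + j)
-186 + (-1*120)*Y(13) = -186 + (-1*120)*(23 + 13) = -186 - 120*36 = -186 - 4320 = -4506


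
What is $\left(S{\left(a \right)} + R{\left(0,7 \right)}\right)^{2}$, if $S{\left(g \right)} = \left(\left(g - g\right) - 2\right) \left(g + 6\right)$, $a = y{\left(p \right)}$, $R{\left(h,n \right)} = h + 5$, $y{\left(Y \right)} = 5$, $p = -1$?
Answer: $289$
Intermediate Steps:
$R{\left(h,n \right)} = 5 + h$
$a = 5$
$S{\left(g \right)} = -12 - 2 g$ ($S{\left(g \right)} = \left(0 - 2\right) \left(6 + g\right) = - 2 \left(6 + g\right) = -12 - 2 g$)
$\left(S{\left(a \right)} + R{\left(0,7 \right)}\right)^{2} = \left(\left(-12 - 10\right) + \left(5 + 0\right)\right)^{2} = \left(\left(-12 - 10\right) + 5\right)^{2} = \left(-22 + 5\right)^{2} = \left(-17\right)^{2} = 289$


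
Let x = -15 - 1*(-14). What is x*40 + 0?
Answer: -40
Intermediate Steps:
x = -1 (x = -15 + 14 = -1)
x*40 + 0 = -1*40 + 0 = -40 + 0 = -40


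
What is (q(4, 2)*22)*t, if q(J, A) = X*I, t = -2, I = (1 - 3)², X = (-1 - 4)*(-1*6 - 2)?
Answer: -7040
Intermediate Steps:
X = 40 (X = -5*(-6 - 2) = -5*(-8) = 40)
I = 4 (I = (-2)² = 4)
q(J, A) = 160 (q(J, A) = 40*4 = 160)
(q(4, 2)*22)*t = (160*22)*(-2) = 3520*(-2) = -7040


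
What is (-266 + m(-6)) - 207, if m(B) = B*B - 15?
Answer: -452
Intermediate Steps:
m(B) = -15 + B² (m(B) = B² - 15 = -15 + B²)
(-266 + m(-6)) - 207 = (-266 + (-15 + (-6)²)) - 207 = (-266 + (-15 + 36)) - 207 = (-266 + 21) - 207 = -245 - 207 = -452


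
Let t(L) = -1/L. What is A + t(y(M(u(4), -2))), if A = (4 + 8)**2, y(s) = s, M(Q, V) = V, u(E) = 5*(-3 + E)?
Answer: 289/2 ≈ 144.50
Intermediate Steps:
u(E) = -15 + 5*E
A = 144 (A = 12**2 = 144)
A + t(y(M(u(4), -2))) = 144 - 1/(-2) = 144 - 1*(-1/2) = 144 + 1/2 = 289/2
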